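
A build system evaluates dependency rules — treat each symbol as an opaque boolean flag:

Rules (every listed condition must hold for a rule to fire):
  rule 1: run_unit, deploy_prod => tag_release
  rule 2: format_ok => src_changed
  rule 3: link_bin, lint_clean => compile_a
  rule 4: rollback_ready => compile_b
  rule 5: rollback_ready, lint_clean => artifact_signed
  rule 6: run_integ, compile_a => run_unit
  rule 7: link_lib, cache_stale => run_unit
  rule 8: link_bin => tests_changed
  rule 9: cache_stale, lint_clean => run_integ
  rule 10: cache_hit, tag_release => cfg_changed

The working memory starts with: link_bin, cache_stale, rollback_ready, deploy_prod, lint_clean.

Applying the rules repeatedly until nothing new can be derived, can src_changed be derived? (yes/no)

Round 1 — rule 3, rule 4, rule 5, rule 8, rule 9, derive compile_a, compile_b, artifact_signed, tests_changed, run_integ.
Round 2 — rule 6, derive run_unit.
Round 3 — rule 1, derive tag_release.
Fixed point reached. src_changed is concluded only by rule 2; rule 2 needs format_ok (never derived).

no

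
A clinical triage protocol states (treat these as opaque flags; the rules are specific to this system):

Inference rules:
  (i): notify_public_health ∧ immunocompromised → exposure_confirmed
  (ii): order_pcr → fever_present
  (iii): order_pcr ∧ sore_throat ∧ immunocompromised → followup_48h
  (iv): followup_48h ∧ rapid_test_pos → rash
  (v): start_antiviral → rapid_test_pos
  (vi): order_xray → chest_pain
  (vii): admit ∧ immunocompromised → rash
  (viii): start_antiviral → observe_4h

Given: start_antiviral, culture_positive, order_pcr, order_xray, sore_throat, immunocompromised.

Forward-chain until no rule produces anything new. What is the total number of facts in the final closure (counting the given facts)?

12

Round 1: (ii) [order_pcr → fever_present]; (iii) [order_pcr ∧ sore_throat ∧ immunocompromised → followup_48h]; (v) [start_antiviral → rapid_test_pos]; (vi) [order_xray → chest_pain]; (viii) [start_antiviral → observe_4h]. Adds fever_present, followup_48h, rapid_test_pos, chest_pain, observe_4h.
Round 2: (iv) [followup_48h ∧ rapid_test_pos → rash]. Adds rash.
Closure: {chest_pain, culture_positive, fever_present, followup_48h, immunocompromised, observe_4h, order_pcr, order_xray, rapid_test_pos, rash, sore_throat, start_antiviral} — 12 facts.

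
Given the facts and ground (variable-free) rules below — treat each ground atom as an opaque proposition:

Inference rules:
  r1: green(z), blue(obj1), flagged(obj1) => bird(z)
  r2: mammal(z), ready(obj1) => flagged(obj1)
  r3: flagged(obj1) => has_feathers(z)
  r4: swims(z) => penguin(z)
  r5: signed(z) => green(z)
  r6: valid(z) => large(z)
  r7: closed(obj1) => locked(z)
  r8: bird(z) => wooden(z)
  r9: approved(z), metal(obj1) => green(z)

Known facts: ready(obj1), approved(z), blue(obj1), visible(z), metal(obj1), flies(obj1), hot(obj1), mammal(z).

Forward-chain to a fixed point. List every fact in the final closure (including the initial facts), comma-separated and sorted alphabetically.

[1] r2 [mammal(z), ready(obj1) => flagged(obj1)]; r9 [approved(z), metal(obj1) => green(z)]. ⇒ new: flagged(obj1), green(z).
[2] r1 [green(z), blue(obj1), flagged(obj1) => bird(z)]; r3 [flagged(obj1) => has_feathers(z)]. ⇒ new: bird(z), has_feathers(z).
[3] r8 [bird(z) => wooden(z)]. ⇒ new: wooden(z).

approved(z), bird(z), blue(obj1), flagged(obj1), flies(obj1), green(z), has_feathers(z), hot(obj1), mammal(z), metal(obj1), ready(obj1), visible(z), wooden(z)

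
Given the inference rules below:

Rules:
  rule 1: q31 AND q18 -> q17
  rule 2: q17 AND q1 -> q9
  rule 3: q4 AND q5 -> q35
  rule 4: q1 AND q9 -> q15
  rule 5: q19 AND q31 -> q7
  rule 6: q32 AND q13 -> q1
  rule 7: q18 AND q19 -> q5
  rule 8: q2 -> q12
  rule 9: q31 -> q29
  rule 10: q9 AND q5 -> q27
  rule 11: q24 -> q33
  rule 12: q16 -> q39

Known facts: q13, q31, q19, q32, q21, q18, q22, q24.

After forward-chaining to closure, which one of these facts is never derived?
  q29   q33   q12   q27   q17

Round 1 — rule 1, rule 5, rule 6, rule 7, rule 9, rule 11, derive q17, q7, q1, q5, q29, q33.
Round 2 — rule 2, derive q9.
Round 3 — rule 4, rule 10, derive q15, q27.
Derived: q27 (round 3), q17 (round 1), q33 (round 1), q29 (round 1). q12 never appears in any round.

q12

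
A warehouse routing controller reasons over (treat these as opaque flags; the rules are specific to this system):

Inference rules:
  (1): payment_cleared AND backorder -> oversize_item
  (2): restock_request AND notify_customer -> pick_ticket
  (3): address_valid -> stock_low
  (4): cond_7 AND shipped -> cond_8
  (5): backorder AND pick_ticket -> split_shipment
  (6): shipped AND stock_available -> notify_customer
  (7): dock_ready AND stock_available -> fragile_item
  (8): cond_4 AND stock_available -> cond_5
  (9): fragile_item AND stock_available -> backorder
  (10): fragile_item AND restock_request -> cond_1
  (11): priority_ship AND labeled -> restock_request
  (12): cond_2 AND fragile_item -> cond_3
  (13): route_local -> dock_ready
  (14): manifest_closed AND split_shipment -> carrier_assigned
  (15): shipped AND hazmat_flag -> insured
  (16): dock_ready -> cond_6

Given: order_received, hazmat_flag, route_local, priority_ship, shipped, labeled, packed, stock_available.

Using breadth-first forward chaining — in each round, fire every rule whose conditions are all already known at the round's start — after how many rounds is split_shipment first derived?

Round 1: (6) [shipped AND stock_available -> notify_customer]; (11) [priority_ship AND labeled -> restock_request]; (13) [route_local -> dock_ready]; (15) [shipped AND hazmat_flag -> insured]. New: notify_customer, restock_request, dock_ready, insured.
Round 2: (2) [restock_request AND notify_customer -> pick_ticket]; (7) [dock_ready AND stock_available -> fragile_item]; (16) [dock_ready -> cond_6]. New: pick_ticket, fragile_item, cond_6.
Round 3: (9) [fragile_item AND stock_available -> backorder]; (10) [fragile_item AND restock_request -> cond_1]. New: backorder, cond_1.
Round 4: (5) [backorder AND pick_ticket -> split_shipment]. New: split_shipment.
split_shipment first appears in round 4.

4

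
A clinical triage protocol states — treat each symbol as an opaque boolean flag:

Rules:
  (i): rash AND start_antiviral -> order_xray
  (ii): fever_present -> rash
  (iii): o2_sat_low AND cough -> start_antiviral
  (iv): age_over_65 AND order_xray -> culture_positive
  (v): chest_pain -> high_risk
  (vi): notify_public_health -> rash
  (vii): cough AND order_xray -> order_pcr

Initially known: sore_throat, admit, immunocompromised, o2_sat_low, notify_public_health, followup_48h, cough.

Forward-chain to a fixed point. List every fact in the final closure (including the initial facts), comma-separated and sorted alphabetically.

admit, cough, followup_48h, immunocompromised, notify_public_health, o2_sat_low, order_pcr, order_xray, rash, sore_throat, start_antiviral

Round 1 — (iii), (vi), derive start_antiviral, rash.
Round 2 — (i), derive order_xray.
Round 3 — (vii), derive order_pcr.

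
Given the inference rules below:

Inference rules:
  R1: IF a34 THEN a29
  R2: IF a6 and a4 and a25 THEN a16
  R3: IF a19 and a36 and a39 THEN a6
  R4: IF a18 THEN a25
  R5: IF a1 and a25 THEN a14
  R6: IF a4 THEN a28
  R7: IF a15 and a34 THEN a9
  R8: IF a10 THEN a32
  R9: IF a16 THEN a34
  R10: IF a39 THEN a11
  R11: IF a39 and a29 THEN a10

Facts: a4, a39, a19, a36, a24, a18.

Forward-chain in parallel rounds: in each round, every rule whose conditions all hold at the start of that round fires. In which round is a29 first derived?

4

[1] R3 [IF a19 and a36 and a39 THEN a6]; R4 [IF a18 THEN a25]; R6 [IF a4 THEN a28]; R10 [IF a39 THEN a11]. ⇒ new: a6, a25, a28, a11.
[2] R2 [IF a6 and a4 and a25 THEN a16]. ⇒ new: a16.
[3] R9 [IF a16 THEN a34]. ⇒ new: a34.
[4] R1 [IF a34 THEN a29]. ⇒ new: a29.
a29 first appears in round 4.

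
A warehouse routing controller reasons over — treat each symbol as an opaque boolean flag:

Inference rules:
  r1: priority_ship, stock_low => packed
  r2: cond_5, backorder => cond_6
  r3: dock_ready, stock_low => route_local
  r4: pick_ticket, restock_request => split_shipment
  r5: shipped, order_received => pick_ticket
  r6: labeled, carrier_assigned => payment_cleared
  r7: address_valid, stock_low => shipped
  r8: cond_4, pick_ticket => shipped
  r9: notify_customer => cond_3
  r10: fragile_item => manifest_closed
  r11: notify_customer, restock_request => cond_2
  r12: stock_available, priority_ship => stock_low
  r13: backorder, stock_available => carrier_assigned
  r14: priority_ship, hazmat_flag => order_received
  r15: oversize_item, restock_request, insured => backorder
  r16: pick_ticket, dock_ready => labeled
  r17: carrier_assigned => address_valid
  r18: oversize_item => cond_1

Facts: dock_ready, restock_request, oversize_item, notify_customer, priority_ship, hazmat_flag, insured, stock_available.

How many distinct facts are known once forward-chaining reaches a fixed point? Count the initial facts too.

23

Round 1: r9 [notify_customer => cond_3]; r11 [notify_customer, restock_request => cond_2]; r12 [stock_available, priority_ship => stock_low]; r14 [priority_ship, hazmat_flag => order_received]; r15 [oversize_item, restock_request, insured => backorder]; r18 [oversize_item => cond_1]. Adds cond_3, cond_2, stock_low, order_received, backorder, cond_1.
Round 2: r1 [priority_ship, stock_low => packed]; r3 [dock_ready, stock_low => route_local]; r13 [backorder, stock_available => carrier_assigned]. Adds packed, route_local, carrier_assigned.
Round 3: r17 [carrier_assigned => address_valid]. Adds address_valid.
Round 4: r7 [address_valid, stock_low => shipped]. Adds shipped.
Round 5: r5 [shipped, order_received => pick_ticket]. Adds pick_ticket.
Round 6: r4 [pick_ticket, restock_request => split_shipment]; r16 [pick_ticket, dock_ready => labeled]. Adds split_shipment, labeled.
Round 7: r6 [labeled, carrier_assigned => payment_cleared]. Adds payment_cleared.
Closure: {address_valid, backorder, carrier_assigned, cond_1, cond_2, cond_3, dock_ready, hazmat_flag, insured, labeled, notify_customer, order_received, oversize_item, packed, payment_cleared, pick_ticket, priority_ship, restock_request, route_local, shipped, split_shipment, stock_available, stock_low} — 23 facts.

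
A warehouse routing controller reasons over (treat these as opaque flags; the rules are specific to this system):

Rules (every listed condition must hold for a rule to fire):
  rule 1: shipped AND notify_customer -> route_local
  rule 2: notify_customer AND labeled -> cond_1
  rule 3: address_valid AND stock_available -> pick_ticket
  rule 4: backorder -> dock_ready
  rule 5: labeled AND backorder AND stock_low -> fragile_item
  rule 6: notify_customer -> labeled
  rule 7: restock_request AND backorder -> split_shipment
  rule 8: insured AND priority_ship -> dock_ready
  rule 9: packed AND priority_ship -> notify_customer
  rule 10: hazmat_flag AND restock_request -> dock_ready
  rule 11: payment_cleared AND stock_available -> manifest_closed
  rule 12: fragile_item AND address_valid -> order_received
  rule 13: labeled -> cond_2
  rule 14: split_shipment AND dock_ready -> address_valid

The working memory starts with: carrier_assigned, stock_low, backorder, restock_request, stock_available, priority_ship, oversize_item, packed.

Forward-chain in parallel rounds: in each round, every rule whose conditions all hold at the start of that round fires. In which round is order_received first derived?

4

Round 1 fires rule 4, rule 7, rule 9, giving dock_ready, split_shipment, notify_customer.
Round 2 fires rule 6, rule 14, giving labeled, address_valid.
Round 3 fires rule 2, rule 3, rule 5, rule 13, giving cond_1, pick_ticket, fragile_item, cond_2.
Round 4 fires rule 12, giving order_received.
order_received first appears in round 4.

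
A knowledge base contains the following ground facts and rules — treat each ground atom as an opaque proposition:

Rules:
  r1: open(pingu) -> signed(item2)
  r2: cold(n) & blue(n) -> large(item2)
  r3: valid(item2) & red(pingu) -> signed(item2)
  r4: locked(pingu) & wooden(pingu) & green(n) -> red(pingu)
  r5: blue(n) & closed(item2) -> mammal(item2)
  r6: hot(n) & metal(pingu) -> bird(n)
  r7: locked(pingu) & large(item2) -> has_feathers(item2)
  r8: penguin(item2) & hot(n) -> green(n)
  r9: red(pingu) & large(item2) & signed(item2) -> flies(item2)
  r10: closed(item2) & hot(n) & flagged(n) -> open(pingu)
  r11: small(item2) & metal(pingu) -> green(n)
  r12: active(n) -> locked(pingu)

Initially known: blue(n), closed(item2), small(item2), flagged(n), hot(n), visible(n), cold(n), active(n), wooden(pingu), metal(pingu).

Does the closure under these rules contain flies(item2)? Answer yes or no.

yes

Round 1 — r2, r5, r6, r10, r11, r12, derive large(item2), mammal(item2), bird(n), open(pingu), green(n), locked(pingu).
Round 2 — r1, r4, r7, derive signed(item2), red(pingu), has_feathers(item2).
Round 3 — r9, derive flies(item2).
flies(item2) appears in round 3, so it is derivable.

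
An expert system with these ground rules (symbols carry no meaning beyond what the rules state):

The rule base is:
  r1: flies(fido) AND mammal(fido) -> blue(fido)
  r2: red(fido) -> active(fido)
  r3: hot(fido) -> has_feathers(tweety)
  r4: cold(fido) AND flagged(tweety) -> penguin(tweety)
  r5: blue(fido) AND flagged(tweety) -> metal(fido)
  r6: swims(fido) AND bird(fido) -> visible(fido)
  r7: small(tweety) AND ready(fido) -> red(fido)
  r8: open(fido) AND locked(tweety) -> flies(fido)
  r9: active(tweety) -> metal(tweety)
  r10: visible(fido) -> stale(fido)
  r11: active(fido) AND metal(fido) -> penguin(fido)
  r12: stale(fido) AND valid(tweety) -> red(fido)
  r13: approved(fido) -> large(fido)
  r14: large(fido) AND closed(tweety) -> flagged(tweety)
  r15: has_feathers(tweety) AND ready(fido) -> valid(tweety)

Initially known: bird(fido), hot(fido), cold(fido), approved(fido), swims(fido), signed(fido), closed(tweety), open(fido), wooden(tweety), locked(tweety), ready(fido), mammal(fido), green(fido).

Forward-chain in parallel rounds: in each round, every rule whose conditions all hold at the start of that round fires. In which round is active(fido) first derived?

4

[1] r3 [hot(fido) -> has_feathers(tweety)]; r6 [swims(fido) AND bird(fido) -> visible(fido)]; r8 [open(fido) AND locked(tweety) -> flies(fido)]; r13 [approved(fido) -> large(fido)]. ⇒ new: has_feathers(tweety), visible(fido), flies(fido), large(fido).
[2] r1 [flies(fido) AND mammal(fido) -> blue(fido)]; r10 [visible(fido) -> stale(fido)]; r14 [large(fido) AND closed(tweety) -> flagged(tweety)]; r15 [has_feathers(tweety) AND ready(fido) -> valid(tweety)]. ⇒ new: blue(fido), stale(fido), flagged(tweety), valid(tweety).
[3] r4 [cold(fido) AND flagged(tweety) -> penguin(tweety)]; r5 [blue(fido) AND flagged(tweety) -> metal(fido)]; r12 [stale(fido) AND valid(tweety) -> red(fido)]. ⇒ new: penguin(tweety), metal(fido), red(fido).
[4] r2 [red(fido) -> active(fido)]. ⇒ new: active(fido).
active(fido) first appears in round 4.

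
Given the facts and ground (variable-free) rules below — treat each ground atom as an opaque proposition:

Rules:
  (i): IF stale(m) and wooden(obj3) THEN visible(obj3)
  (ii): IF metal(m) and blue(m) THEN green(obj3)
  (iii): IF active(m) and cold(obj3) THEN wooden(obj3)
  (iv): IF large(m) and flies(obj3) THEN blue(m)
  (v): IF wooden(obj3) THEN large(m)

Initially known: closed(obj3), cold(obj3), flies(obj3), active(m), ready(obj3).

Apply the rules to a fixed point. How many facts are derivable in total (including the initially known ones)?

Round 1: (iii) [IF active(m) and cold(obj3) THEN wooden(obj3)]. New: wooden(obj3).
Round 2: (v) [IF wooden(obj3) THEN large(m)]. New: large(m).
Round 3: (iv) [IF large(m) and flies(obj3) THEN blue(m)]. New: blue(m).
Closure: {active(m), blue(m), closed(obj3), cold(obj3), flies(obj3), large(m), ready(obj3), wooden(obj3)} — 8 facts.

8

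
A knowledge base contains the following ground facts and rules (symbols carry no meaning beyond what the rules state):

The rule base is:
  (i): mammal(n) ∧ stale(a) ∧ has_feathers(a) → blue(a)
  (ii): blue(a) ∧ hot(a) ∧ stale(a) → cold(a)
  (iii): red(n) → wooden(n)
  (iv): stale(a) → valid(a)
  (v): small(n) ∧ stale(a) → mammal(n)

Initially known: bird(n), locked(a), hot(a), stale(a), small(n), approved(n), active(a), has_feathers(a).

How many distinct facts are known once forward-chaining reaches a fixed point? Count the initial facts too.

[1] (iv) [stale(a) → valid(a)]; (v) [small(n) ∧ stale(a) → mammal(n)]. ⇒ new: valid(a), mammal(n).
[2] (i) [mammal(n) ∧ stale(a) ∧ has_feathers(a) → blue(a)]. ⇒ new: blue(a).
[3] (ii) [blue(a) ∧ hot(a) ∧ stale(a) → cold(a)]. ⇒ new: cold(a).
Closure: {active(a), approved(n), bird(n), blue(a), cold(a), has_feathers(a), hot(a), locked(a), mammal(n), small(n), stale(a), valid(a)} — 12 facts.

12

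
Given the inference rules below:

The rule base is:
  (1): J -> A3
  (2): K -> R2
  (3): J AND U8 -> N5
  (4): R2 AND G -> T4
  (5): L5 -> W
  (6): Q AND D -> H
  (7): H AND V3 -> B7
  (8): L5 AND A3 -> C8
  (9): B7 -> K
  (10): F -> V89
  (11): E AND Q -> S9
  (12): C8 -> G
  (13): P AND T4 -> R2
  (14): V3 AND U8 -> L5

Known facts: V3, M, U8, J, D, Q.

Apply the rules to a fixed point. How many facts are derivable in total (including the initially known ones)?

17

Round 1: (1) [J -> A3]; (3) [J AND U8 -> N5]; (6) [Q AND D -> H]; (14) [V3 AND U8 -> L5]. New: A3, N5, H, L5.
Round 2: (5) [L5 -> W]; (7) [H AND V3 -> B7]; (8) [L5 AND A3 -> C8]. New: W, B7, C8.
Round 3: (9) [B7 -> K]; (12) [C8 -> G]. New: K, G.
Round 4: (2) [K -> R2]. New: R2.
Round 5: (4) [R2 AND G -> T4]. New: T4.
Closure: {A3, B7, C8, D, G, H, J, K, L5, M, N5, Q, R2, T4, U8, V3, W} — 17 facts.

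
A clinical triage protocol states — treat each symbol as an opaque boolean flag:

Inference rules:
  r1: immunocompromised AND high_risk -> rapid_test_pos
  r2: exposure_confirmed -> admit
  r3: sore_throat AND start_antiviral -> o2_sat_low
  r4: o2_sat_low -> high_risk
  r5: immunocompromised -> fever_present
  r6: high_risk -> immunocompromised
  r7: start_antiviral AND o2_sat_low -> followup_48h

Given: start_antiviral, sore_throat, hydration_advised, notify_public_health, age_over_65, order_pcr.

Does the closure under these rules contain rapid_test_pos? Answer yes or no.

Round 1: r3 [sore_throat AND start_antiviral -> o2_sat_low]. Adds o2_sat_low.
Round 2: r4 [o2_sat_low -> high_risk]; r7 [start_antiviral AND o2_sat_low -> followup_48h]. Adds high_risk, followup_48h.
Round 3: r6 [high_risk -> immunocompromised]. Adds immunocompromised.
Round 4: r1 [immunocompromised AND high_risk -> rapid_test_pos]; r5 [immunocompromised -> fever_present]. Adds rapid_test_pos, fever_present.
rapid_test_pos appears in round 4, so it is derivable.

yes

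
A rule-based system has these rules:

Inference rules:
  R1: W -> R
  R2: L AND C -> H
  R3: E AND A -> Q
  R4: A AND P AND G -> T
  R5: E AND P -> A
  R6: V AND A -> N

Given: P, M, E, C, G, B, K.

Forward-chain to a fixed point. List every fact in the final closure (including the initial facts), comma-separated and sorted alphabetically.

A, B, C, E, G, K, M, P, Q, T

Round 1 — R5, derive A.
Round 2 — R3, R4, derive Q, T.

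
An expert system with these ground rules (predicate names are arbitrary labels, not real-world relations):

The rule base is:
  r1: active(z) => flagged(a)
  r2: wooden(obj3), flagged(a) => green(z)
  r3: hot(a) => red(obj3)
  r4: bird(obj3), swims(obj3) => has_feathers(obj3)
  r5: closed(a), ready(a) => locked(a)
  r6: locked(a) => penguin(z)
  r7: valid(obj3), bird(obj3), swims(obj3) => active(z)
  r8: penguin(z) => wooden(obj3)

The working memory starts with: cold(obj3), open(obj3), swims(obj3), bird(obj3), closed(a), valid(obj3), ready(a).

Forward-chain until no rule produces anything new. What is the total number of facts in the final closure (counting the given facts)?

Round 1: r4 [bird(obj3), swims(obj3) => has_feathers(obj3)]; r5 [closed(a), ready(a) => locked(a)]; r7 [valid(obj3), bird(obj3), swims(obj3) => active(z)]. New: has_feathers(obj3), locked(a), active(z).
Round 2: r1 [active(z) => flagged(a)]; r6 [locked(a) => penguin(z)]. New: flagged(a), penguin(z).
Round 3: r8 [penguin(z) => wooden(obj3)]. New: wooden(obj3).
Round 4: r2 [wooden(obj3), flagged(a) => green(z)]. New: green(z).
Closure: {active(z), bird(obj3), closed(a), cold(obj3), flagged(a), green(z), has_feathers(obj3), locked(a), open(obj3), penguin(z), ready(a), swims(obj3), valid(obj3), wooden(obj3)} — 14 facts.

14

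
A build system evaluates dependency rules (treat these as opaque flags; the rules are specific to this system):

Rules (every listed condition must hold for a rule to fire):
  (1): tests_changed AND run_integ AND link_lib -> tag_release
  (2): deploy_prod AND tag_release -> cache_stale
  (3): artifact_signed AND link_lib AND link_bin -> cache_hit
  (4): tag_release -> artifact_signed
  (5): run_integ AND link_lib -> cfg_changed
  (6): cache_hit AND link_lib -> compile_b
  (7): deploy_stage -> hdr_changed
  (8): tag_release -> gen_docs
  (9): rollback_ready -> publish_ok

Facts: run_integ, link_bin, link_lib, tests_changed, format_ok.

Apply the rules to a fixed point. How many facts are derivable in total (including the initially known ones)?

[1] (1) [tests_changed AND run_integ AND link_lib -> tag_release]; (5) [run_integ AND link_lib -> cfg_changed]. ⇒ new: tag_release, cfg_changed.
[2] (4) [tag_release -> artifact_signed]; (8) [tag_release -> gen_docs]. ⇒ new: artifact_signed, gen_docs.
[3] (3) [artifact_signed AND link_lib AND link_bin -> cache_hit]. ⇒ new: cache_hit.
[4] (6) [cache_hit AND link_lib -> compile_b]. ⇒ new: compile_b.
Closure: {artifact_signed, cache_hit, cfg_changed, compile_b, format_ok, gen_docs, link_bin, link_lib, run_integ, tag_release, tests_changed} — 11 facts.

11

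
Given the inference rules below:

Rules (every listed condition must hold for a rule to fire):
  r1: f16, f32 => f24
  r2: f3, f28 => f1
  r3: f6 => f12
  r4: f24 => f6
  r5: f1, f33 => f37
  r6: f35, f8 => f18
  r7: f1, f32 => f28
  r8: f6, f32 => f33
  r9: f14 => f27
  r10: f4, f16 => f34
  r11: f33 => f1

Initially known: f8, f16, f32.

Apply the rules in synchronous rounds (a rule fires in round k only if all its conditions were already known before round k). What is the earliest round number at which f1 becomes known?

Round 1: r1 [f16, f32 => f24]. Adds f24.
Round 2: r4 [f24 => f6]. Adds f6.
Round 3: r3 [f6 => f12]; r8 [f6, f32 => f33]. Adds f12, f33.
Round 4: r11 [f33 => f1]. Adds f1.
f1 first appears in round 4.

4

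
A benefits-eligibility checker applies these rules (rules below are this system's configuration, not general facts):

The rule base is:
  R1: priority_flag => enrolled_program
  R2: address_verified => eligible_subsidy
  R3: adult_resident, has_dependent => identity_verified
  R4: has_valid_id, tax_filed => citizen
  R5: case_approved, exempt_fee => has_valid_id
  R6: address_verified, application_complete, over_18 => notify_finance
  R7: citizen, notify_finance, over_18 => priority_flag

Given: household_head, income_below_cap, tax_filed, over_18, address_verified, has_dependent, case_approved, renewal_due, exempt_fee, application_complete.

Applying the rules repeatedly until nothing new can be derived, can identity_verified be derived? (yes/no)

Round 1 fires R2, R5, R6, giving eligible_subsidy, has_valid_id, notify_finance.
Round 2 fires R4, giving citizen.
Round 3 fires R7, giving priority_flag.
Round 4 fires R1, giving enrolled_program.
Fixed point reached. identity_verified is concluded only by R3; R3 needs adult_resident (never derived).

no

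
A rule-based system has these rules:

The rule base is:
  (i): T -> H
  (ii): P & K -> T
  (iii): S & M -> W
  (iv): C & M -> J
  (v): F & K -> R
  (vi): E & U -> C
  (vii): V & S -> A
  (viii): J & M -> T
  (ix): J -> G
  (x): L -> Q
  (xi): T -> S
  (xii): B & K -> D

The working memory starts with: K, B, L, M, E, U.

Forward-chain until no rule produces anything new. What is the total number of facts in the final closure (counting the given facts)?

[1] (vi) [E & U -> C]; (x) [L -> Q]; (xii) [B & K -> D]. ⇒ new: C, Q, D.
[2] (iv) [C & M -> J]. ⇒ new: J.
[3] (viii) [J & M -> T]; (ix) [J -> G]. ⇒ new: T, G.
[4] (i) [T -> H]; (xi) [T -> S]. ⇒ new: H, S.
[5] (iii) [S & M -> W]. ⇒ new: W.
Closure: {B, C, D, E, G, H, J, K, L, M, Q, S, T, U, W} — 15 facts.

15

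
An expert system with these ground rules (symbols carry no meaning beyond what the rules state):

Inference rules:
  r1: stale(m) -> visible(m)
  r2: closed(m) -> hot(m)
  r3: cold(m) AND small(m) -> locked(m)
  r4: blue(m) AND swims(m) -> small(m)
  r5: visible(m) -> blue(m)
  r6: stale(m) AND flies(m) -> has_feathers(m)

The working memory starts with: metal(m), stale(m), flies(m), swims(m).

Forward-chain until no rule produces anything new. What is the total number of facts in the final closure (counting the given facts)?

Round 1: r1 [stale(m) -> visible(m)]; r6 [stale(m) AND flies(m) -> has_feathers(m)]. New: visible(m), has_feathers(m).
Round 2: r5 [visible(m) -> blue(m)]. New: blue(m).
Round 3: r4 [blue(m) AND swims(m) -> small(m)]. New: small(m).
Closure: {blue(m), flies(m), has_feathers(m), metal(m), small(m), stale(m), swims(m), visible(m)} — 8 facts.

8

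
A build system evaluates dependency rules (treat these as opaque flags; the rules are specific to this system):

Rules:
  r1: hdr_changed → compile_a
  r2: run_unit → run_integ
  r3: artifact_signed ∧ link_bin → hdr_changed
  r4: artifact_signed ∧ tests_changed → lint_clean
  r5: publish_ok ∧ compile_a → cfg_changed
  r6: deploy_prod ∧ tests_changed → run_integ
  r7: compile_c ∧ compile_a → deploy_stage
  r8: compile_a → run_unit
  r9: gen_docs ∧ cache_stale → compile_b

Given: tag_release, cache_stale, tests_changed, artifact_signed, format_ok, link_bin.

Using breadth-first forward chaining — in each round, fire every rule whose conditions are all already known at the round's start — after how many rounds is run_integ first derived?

Round 1: r3 [artifact_signed ∧ link_bin → hdr_changed]; r4 [artifact_signed ∧ tests_changed → lint_clean]. New: hdr_changed, lint_clean.
Round 2: r1 [hdr_changed → compile_a]. New: compile_a.
Round 3: r8 [compile_a → run_unit]. New: run_unit.
Round 4: r2 [run_unit → run_integ]. New: run_integ.
run_integ first appears in round 4.

4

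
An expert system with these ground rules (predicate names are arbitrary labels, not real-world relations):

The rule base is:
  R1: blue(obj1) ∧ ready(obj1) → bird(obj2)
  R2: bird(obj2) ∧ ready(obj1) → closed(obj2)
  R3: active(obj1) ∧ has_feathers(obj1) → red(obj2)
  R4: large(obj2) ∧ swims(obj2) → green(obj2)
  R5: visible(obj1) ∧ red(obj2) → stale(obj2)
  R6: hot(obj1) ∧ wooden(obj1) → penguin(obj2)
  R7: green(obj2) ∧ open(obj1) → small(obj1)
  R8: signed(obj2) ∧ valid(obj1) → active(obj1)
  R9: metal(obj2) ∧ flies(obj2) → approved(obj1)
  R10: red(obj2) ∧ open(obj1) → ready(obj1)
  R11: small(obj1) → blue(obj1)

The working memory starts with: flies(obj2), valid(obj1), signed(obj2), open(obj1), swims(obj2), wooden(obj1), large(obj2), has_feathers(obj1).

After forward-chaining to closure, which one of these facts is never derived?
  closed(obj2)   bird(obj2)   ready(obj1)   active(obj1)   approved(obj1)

Round 1: R4 [large(obj2) ∧ swims(obj2) → green(obj2)]; R8 [signed(obj2) ∧ valid(obj1) → active(obj1)]. New: green(obj2), active(obj1).
Round 2: R3 [active(obj1) ∧ has_feathers(obj1) → red(obj2)]; R7 [green(obj2) ∧ open(obj1) → small(obj1)]. New: red(obj2), small(obj1).
Round 3: R10 [red(obj2) ∧ open(obj1) → ready(obj1)]; R11 [small(obj1) → blue(obj1)]. New: ready(obj1), blue(obj1).
Round 4: R1 [blue(obj1) ∧ ready(obj1) → bird(obj2)]. New: bird(obj2).
Round 5: R2 [bird(obj2) ∧ ready(obj1) → closed(obj2)]. New: closed(obj2).
Derived: active(obj1) (round 1), ready(obj1) (round 3), closed(obj2) (round 5), bird(obj2) (round 4). approved(obj1) never appears in any round.

approved(obj1)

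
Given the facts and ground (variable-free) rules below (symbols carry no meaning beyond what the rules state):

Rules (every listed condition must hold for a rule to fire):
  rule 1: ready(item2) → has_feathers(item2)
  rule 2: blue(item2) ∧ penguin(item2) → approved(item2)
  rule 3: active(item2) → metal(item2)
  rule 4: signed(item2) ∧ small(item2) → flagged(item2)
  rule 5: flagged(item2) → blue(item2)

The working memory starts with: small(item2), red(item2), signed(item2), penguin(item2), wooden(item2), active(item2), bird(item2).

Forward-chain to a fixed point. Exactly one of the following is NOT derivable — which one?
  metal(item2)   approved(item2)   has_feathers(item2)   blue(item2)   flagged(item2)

has_feathers(item2)

Round 1: rule 3 [active(item2) → metal(item2)]; rule 4 [signed(item2) ∧ small(item2) → flagged(item2)]. New: metal(item2), flagged(item2).
Round 2: rule 5 [flagged(item2) → blue(item2)]. New: blue(item2).
Round 3: rule 2 [blue(item2) ∧ penguin(item2) → approved(item2)]. New: approved(item2).
Derived: blue(item2) (round 2), flagged(item2) (round 1), approved(item2) (round 3), metal(item2) (round 1). has_feathers(item2) never appears in any round.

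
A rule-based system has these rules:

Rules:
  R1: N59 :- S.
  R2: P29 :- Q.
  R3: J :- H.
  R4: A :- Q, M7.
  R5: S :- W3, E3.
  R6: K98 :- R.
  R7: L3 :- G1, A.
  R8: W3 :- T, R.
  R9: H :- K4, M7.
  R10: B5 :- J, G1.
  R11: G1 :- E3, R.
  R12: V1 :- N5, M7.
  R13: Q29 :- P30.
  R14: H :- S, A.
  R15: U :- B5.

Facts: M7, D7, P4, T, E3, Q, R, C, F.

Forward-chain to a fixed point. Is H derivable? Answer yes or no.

Round 1: R2 [P29 :- Q.]; R4 [A :- Q, M7.]; R6 [K98 :- R.]; R8 [W3 :- T, R.]; R11 [G1 :- E3, R.]. New: P29, A, K98, W3, G1.
Round 2: R5 [S :- W3, E3.]; R7 [L3 :- G1, A.]. New: S, L3.
Round 3: R1 [N59 :- S.]; R14 [H :- S, A.]. New: N59, H.
Round 4: R3 [J :- H.]. New: J.
Round 5: R10 [B5 :- J, G1.]. New: B5.
Round 6: R15 [U :- B5.]. New: U.
H appears in round 3, so it is derivable.

yes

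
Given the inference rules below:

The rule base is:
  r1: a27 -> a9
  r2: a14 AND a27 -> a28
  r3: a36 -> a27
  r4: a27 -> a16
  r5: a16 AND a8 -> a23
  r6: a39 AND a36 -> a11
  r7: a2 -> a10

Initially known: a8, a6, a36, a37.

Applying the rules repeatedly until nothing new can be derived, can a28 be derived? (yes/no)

Round 1 fires r3, giving a27.
Round 2 fires r1, r4, giving a9, a16.
Round 3 fires r5, giving a23.
Fixed point reached. a28 is concluded only by r2; r2 needs a14 (never derived).

no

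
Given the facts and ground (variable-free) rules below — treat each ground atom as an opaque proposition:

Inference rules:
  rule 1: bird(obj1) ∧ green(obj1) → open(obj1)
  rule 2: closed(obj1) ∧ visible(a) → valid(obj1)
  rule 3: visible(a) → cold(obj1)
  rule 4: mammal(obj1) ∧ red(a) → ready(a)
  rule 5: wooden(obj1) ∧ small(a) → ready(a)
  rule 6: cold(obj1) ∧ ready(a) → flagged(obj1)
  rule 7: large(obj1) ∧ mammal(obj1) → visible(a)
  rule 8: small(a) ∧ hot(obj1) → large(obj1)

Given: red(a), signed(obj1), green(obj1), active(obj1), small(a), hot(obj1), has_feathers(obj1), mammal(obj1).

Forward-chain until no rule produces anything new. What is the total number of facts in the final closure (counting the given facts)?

13

Round 1: rule 4 [mammal(obj1) ∧ red(a) → ready(a)]; rule 8 [small(a) ∧ hot(obj1) → large(obj1)]. New: ready(a), large(obj1).
Round 2: rule 7 [large(obj1) ∧ mammal(obj1) → visible(a)]. New: visible(a).
Round 3: rule 3 [visible(a) → cold(obj1)]. New: cold(obj1).
Round 4: rule 6 [cold(obj1) ∧ ready(a) → flagged(obj1)]. New: flagged(obj1).
Closure: {active(obj1), cold(obj1), flagged(obj1), green(obj1), has_feathers(obj1), hot(obj1), large(obj1), mammal(obj1), ready(a), red(a), signed(obj1), small(a), visible(a)} — 13 facts.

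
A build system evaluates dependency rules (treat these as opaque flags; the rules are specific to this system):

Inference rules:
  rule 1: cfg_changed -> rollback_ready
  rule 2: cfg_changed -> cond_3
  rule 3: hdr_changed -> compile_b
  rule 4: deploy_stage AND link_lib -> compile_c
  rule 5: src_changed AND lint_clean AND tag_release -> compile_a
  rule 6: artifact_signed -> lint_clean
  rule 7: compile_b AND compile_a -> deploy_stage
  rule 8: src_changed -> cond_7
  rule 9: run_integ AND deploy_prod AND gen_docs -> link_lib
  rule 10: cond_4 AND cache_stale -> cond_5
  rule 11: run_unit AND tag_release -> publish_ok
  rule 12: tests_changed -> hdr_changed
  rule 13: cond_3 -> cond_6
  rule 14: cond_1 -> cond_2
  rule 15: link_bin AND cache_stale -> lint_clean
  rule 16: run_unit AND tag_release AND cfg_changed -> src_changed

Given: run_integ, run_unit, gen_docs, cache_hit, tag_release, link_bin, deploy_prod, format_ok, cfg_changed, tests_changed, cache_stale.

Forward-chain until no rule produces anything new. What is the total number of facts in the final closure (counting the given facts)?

24

Round 1: rule 1 [cfg_changed -> rollback_ready]; rule 2 [cfg_changed -> cond_3]; rule 9 [run_integ AND deploy_prod AND gen_docs -> link_lib]; rule 11 [run_unit AND tag_release -> publish_ok]; rule 12 [tests_changed -> hdr_changed]; rule 15 [link_bin AND cache_stale -> lint_clean]; rule 16 [run_unit AND tag_release AND cfg_changed -> src_changed]. Adds rollback_ready, cond_3, link_lib, publish_ok, hdr_changed, lint_clean, src_changed.
Round 2: rule 3 [hdr_changed -> compile_b]; rule 5 [src_changed AND lint_clean AND tag_release -> compile_a]; rule 8 [src_changed -> cond_7]; rule 13 [cond_3 -> cond_6]. Adds compile_b, compile_a, cond_7, cond_6.
Round 3: rule 7 [compile_b AND compile_a -> deploy_stage]. Adds deploy_stage.
Round 4: rule 4 [deploy_stage AND link_lib -> compile_c]. Adds compile_c.
Closure: {cache_hit, cache_stale, cfg_changed, compile_a, compile_b, compile_c, cond_3, cond_6, cond_7, deploy_prod, deploy_stage, format_ok, gen_docs, hdr_changed, link_bin, link_lib, lint_clean, publish_ok, rollback_ready, run_integ, run_unit, src_changed, tag_release, tests_changed} — 24 facts.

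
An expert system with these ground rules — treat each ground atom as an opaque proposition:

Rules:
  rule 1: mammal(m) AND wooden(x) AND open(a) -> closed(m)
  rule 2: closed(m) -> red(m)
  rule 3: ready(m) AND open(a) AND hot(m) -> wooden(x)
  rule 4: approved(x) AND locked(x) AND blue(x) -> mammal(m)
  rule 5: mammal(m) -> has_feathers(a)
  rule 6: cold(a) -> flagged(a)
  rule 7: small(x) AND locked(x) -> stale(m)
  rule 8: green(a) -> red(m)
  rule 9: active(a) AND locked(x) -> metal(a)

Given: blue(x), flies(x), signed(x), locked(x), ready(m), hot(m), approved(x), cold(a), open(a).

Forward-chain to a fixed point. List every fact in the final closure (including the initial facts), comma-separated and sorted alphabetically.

Round 1: rule 3 [ready(m) AND open(a) AND hot(m) -> wooden(x)]; rule 4 [approved(x) AND locked(x) AND blue(x) -> mammal(m)]; rule 6 [cold(a) -> flagged(a)]. Adds wooden(x), mammal(m), flagged(a).
Round 2: rule 1 [mammal(m) AND wooden(x) AND open(a) -> closed(m)]; rule 5 [mammal(m) -> has_feathers(a)]. Adds closed(m), has_feathers(a).
Round 3: rule 2 [closed(m) -> red(m)]. Adds red(m).

approved(x), blue(x), closed(m), cold(a), flagged(a), flies(x), has_feathers(a), hot(m), locked(x), mammal(m), open(a), ready(m), red(m), signed(x), wooden(x)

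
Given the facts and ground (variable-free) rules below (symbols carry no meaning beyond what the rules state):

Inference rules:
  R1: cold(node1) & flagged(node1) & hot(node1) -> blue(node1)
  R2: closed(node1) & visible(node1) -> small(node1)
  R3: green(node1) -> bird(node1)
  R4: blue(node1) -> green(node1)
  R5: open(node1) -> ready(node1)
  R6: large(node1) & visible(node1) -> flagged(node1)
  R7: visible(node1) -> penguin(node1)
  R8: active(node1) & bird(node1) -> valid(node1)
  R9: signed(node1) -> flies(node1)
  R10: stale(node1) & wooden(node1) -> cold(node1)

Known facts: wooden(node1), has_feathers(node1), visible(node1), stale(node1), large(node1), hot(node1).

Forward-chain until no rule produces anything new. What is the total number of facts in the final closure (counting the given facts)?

12

Round 1: R6 [large(node1) & visible(node1) -> flagged(node1)]; R7 [visible(node1) -> penguin(node1)]; R10 [stale(node1) & wooden(node1) -> cold(node1)]. New: flagged(node1), penguin(node1), cold(node1).
Round 2: R1 [cold(node1) & flagged(node1) & hot(node1) -> blue(node1)]. New: blue(node1).
Round 3: R4 [blue(node1) -> green(node1)]. New: green(node1).
Round 4: R3 [green(node1) -> bird(node1)]. New: bird(node1).
Closure: {bird(node1), blue(node1), cold(node1), flagged(node1), green(node1), has_feathers(node1), hot(node1), large(node1), penguin(node1), stale(node1), visible(node1), wooden(node1)} — 12 facts.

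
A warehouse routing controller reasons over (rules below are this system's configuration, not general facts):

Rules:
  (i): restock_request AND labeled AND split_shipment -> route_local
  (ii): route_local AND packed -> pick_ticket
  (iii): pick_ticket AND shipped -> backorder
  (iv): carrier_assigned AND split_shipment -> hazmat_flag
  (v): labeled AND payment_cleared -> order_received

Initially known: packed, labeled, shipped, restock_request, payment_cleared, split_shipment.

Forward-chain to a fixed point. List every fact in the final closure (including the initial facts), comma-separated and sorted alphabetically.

backorder, labeled, order_received, packed, payment_cleared, pick_ticket, restock_request, route_local, shipped, split_shipment

Round 1: (i) [restock_request AND labeled AND split_shipment -> route_local]; (v) [labeled AND payment_cleared -> order_received]. New: route_local, order_received.
Round 2: (ii) [route_local AND packed -> pick_ticket]. New: pick_ticket.
Round 3: (iii) [pick_ticket AND shipped -> backorder]. New: backorder.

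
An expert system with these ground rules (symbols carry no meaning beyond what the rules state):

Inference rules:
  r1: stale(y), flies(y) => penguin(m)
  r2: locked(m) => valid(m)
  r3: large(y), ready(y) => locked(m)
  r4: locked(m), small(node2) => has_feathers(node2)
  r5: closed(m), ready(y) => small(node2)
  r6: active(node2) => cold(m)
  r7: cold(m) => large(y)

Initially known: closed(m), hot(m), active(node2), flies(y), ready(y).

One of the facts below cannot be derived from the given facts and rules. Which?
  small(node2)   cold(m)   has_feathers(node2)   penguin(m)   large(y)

Round 1: r5 [closed(m), ready(y) => small(node2)]; r6 [active(node2) => cold(m)]. New: small(node2), cold(m).
Round 2: r7 [cold(m) => large(y)]. New: large(y).
Round 3: r3 [large(y), ready(y) => locked(m)]. New: locked(m).
Round 4: r2 [locked(m) => valid(m)]; r4 [locked(m), small(node2) => has_feathers(node2)]. New: valid(m), has_feathers(node2).
Derived: cold(m) (round 1), large(y) (round 2), has_feathers(node2) (round 4), small(node2) (round 1). penguin(m) never appears in any round.

penguin(m)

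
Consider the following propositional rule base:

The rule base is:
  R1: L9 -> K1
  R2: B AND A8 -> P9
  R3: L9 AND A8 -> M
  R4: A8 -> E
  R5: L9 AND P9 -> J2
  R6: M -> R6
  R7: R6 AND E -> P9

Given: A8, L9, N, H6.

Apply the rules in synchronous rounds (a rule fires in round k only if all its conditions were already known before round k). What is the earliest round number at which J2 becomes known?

4

Round 1: R1 [L9 -> K1]; R3 [L9 AND A8 -> M]; R4 [A8 -> E]. New: K1, M, E.
Round 2: R6 [M -> R6]. New: R6.
Round 3: R7 [R6 AND E -> P9]. New: P9.
Round 4: R5 [L9 AND P9 -> J2]. New: J2.
J2 first appears in round 4.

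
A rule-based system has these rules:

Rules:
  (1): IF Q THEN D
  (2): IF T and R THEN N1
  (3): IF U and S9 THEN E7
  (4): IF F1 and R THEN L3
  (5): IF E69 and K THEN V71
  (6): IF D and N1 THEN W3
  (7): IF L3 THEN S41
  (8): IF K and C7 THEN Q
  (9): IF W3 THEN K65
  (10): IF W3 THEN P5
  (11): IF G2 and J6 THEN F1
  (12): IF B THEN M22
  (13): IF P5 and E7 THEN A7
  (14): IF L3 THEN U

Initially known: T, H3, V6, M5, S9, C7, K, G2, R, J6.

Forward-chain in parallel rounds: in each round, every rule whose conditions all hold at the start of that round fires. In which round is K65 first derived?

[1] (2) [IF T and R THEN N1]; (8) [IF K and C7 THEN Q]; (11) [IF G2 and J6 THEN F1]. ⇒ new: N1, Q, F1.
[2] (1) [IF Q THEN D]; (4) [IF F1 and R THEN L3]. ⇒ new: D, L3.
[3] (6) [IF D and N1 THEN W3]; (7) [IF L3 THEN S41]; (14) [IF L3 THEN U]. ⇒ new: W3, S41, U.
[4] (3) [IF U and S9 THEN E7]; (9) [IF W3 THEN K65]; (10) [IF W3 THEN P5]. ⇒ new: E7, K65, P5.
K65 first appears in round 4.

4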